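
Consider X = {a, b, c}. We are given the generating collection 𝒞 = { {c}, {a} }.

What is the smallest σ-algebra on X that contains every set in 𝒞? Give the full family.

Take S₀ = 𝒞 ∪ {∅, X} = { {}, {a}, {c}, X }.
Step 1 (3 new):
  {a,b}  = complement {c}
  {a,c}  = {c} ∪ {a}
  {b,c}  = complement {a}
  [7 total]
Step 2: 1 new —
  {b}  = complement {a,c}
  [8 total]
Step 3: already closed under ᶜ and ∪.

Therefore σ(𝒞) = { {}, {a}, {b}, {c}, {a,b}, {a,c}, {b,c}, X } (|σ(𝒞)| = 8).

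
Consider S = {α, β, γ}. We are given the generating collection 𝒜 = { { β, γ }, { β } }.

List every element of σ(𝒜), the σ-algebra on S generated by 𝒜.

σ(𝒜) = { ∅, { α }, { β }, { γ }, { α, β }, { α, γ }, { β, γ }, S }

Trace:
Start: 𝒜 ∪ {∅, S} = { ∅, { β }, { β, γ }, S }.
Pass 1: 2 new —
  { α }  = S∖{ β, γ }
  { α, γ }  = S∖{ β }
  [6 total]
Pass 2: +1 →
  { α, β }  = { β } ∪ { α }
  [7 total]
Pass 3 adds 1:
  { γ }  = S∖{ α, β }
  [8 total]
Pass 4: no new sets; the family is a σ-algebra.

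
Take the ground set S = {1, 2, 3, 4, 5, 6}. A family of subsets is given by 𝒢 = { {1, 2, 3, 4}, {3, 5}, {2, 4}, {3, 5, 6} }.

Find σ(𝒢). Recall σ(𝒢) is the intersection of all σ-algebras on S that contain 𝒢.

Answer: σ(𝒢) = { {}, {1}, {3}, {5}, {6}, {1, 3}, {1, 5}, {1, 6}, {2, 4}, {3, 5}, {3, 6}, {5, 6}, {1, 2, 4}, {1, 3, 5}, {1, 3, 6}, {1, 5, 6}, {2, 3, 4}, {2, 4, 5}, {2, 4, 6}, {3, 5, 6}, {1, 2, 3, 4}, {1, 2, 4, 5}, {1, 2, 4, 6}, {1, 3, 5, 6}, {2, 3, 4, 5}, {2, 3, 4, 6}, {2, 4, 5, 6}, {1, 2, 3, 4, 5}, {1, 2, 3, 4, 6}, {1, 2, 4, 5, 6}, {2, 3, 4, 5, 6}, S }

Working:
Begin from { {}, {2, 4}, {3, 5}, {3, 5, 6}, {1, 2, 3, 4}, S } (that is, 𝒢 plus ∅ and S).
Iteration 1 adds 7:
  {5, 6}  = S∖{1, 2, 3, 4}
  {1, 2, 4}  = S∖{3, 5, 6}
  {1, 2, 4, 6}  = S∖{3, 5}
  {1, 3, 5, 6}  = S∖{2, 4}
  {2, 3, 4, 5}  = {3, 5} ∪ {2, 4}
  {1, 2, 3, 4, 5}  = {3, 5} ∪ {1, 2, 3, 4}
  {2, 3, 4, 5, 6}  = {3, 5, 6} ∪ {2, 4}
Iteration 2 (6 new):
  {1}  = S∖{2, 3, 4, 5, 6}
  {6}  = S∖{1, 2, 3, 4, 5}
  {1, 6}  = S∖{2, 3, 4, 5}
  {2, 4, 5, 6}  = {5, 6} ∪ {2, 4}
  {1, 2, 3, 4, 6}  = {1, 2, 4, 6} ∪ {1, 2, 3, 4}
  {1, 2, 4, 5, 6}  = {1, 2, 4, 6} ∪ {5, 6}
Iteration 3. New:
  {3}  = S∖{1, 2, 4, 5, 6}
  {5}  = S∖{1, 2, 3, 4, 6}
  {1, 3}  = S∖{2, 4, 5, 6}
  {1, 3, 5}  = {3, 5} ∪ {1}
  {1, 5, 6}  = {5, 6} ∪ {1, 6}
  {2, 4, 6}  = {2, 4} ∪ {6}
Iteration 4 adds 7:
  {1, 5}  = {5} ∪ {1}
  {3, 6}  = {6} ∪ {3}
  {1, 3, 6}  = {1, 6} ∪ {3}
  {2, 3, 4}  = S∖{1, 5, 6}
  {2, 4, 5}  = {5} ∪ {2, 4}
  {1, 2, 4, 5}  = {1, 2, 4} ∪ {5}
  {2, 3, 4, 6}  = {2, 4, 6} ∪ {3}
Iteration 5: closed — nothing new.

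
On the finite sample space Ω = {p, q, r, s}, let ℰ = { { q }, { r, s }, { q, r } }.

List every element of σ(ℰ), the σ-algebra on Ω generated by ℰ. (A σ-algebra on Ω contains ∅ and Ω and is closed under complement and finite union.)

Answer: σ(ℰ) = { {}, { p }, { q }, { r }, { s }, { p, q }, { p, r }, { p, s }, { q, r }, { q, s }, { r, s }, { p, q, r }, { p, q, s }, { p, r, s }, { q, r, s }, Ω }

Trace:
Initial family (5 sets): { {}, { q }, { q, r }, { r, s }, Ω }.
Iteration 1. New:
  { p, q }  = ᶜ of { r, s }
  { p, s }  = ᶜ of { q, r }
  { p, r, s }  = ᶜ of { q }
  { q, r, s }  = { r, s } ∪ { q, r }
  (now 9)
Iteration 2. New:
  { p }  = ᶜ of { q, r, s }
  { p, q, r }  = { p, q } ∪ { q, r }
  { p, q, s }  = { p, q } ∪ { p, s }
  (now 12)
Iteration 3 (2 new):
  { r }  = ᶜ of { p, q, s }
  { s }  = ᶜ of { p, q, r }
  (now 14)
Iteration 4 adds 2:
  { p, r }  = { r } ∪ { p }
  { q, s }  = { s } ∪ { q }
  (now 16)
Iteration 5: already closed under ᶜ and ∪.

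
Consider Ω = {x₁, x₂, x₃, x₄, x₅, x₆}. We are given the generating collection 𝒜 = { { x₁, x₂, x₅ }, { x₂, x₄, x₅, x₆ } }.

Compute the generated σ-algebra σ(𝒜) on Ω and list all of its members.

σ(𝒜) = { ∅, { x₁ }, { x₃ }, { x₁, x₃ }, { x₂, x₅ }, { x₄, x₆ }, { x₁, x₂, x₅ }, { x₁, x₄, x₆ }, { x₂, x₃, x₅ }, { x₃, x₄, x₆ }, { x₁, x₂, x₃, x₅ }, { x₁, x₃, x₄, x₆ }, { x₂, x₄, x₅, x₆ }, { x₁, x₂, x₄, x₅, x₆ }, { x₂, x₃, x₄, x₅, x₆ }, Ω }

Trace:
Start: 𝒜 ∪ {∅, Ω} = { ∅, { x₁, x₂, x₅ }, { x₂, x₄, x₅, x₆ }, Ω }.
Iteration 1: 3 new —
  { x₁, x₃ }  = Ω∖{ x₂, x₄, x₅, x₆ }
  { x₃, x₄, x₆ }  = Ω∖{ x₁, x₂, x₅ }
  { x₁, x₂, x₄, x₅, x₆ }  = { x₁, x₂, x₅ } ∪ { x₂, x₄, x₅, x₆ }
Iteration 2 (4 new):
  { x₃ }  = Ω∖{ x₁, x₂, x₄, x₅, x₆ }
  { x₁, x₂, x₃, x₅ }  = { x₁, x₂, x₅ } ∪ { x₁, x₃ }
  { x₁, x₃, x₄, x₆ }  = { x₁, x₃ } ∪ { x₃, x₄, x₆ }
  { x₂, x₃, x₄, x₅, x₆ }  = { x₂, x₄, x₅, x₆ } ∪ { x₃, x₄, x₆ }
Iteration 3. New:
  { x₁ }  = Ω∖{ x₂, x₃, x₄, x₅, x₆ }
  { x₂, x₅ }  = Ω∖{ x₁, x₃, x₄, x₆ }
  { x₄, x₆ }  = Ω∖{ x₁, x₂, x₃, x₅ }
Iteration 4 (2 new):
  { x₁, x₄, x₆ }  = { x₄, x₆ } ∪ { x₁ }
  { x₂, x₃, x₅ }  = { x₃ } ∪ { x₂, x₅ }
After Iteration 5 the family is unchanged; done.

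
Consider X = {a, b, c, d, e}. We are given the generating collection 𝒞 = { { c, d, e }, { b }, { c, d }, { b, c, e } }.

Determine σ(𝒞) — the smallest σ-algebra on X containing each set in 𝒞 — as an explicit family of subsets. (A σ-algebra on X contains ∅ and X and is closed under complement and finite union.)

Answer: σ(𝒞) = { {}, { a }, { b }, { c }, { d }, { e }, { a, b }, { a, c }, { a, d }, { a, e }, { b, c }, { b, d }, { b, e }, { c, d }, { c, e }, { d, e }, { a, b, c }, { a, b, d }, { a, b, e }, { a, c, d }, { a, c, e }, { a, d, e }, { b, c, d }, { b, c, e }, { b, d, e }, { c, d, e }, { a, b, c, d }, { a, b, c, e }, { a, b, d, e }, { a, c, d, e }, { b, c, d, e }, X }

Check:
Begin from { {}, { b }, { c, d }, { b, c, e }, { c, d, e }, X } (that is, 𝒞 plus ∅ and X).
Pass 1 adds 6:
  { a, b }  = complement { c, d, e }
  { a, d }  = complement { b, c, e }
  { a, b, e }  = complement { c, d }
  { b, c, d }  = { c, d } ∪ { b }
  { a, c, d, e }  = complement { b }
  { b, c, d, e }  = { c, d, e } ∪ { b, c, e }
  |family| = 12
Pass 2 (7 new):
  { a }  = complement { b, c, d, e }
  { a, e }  = complement { b, c, d }
  { a, b, d }  = { a, b } ∪ { a, d }
  { a, c, d }  = { c, d } ∪ { a, d }
  { a, b, c, d }  = { c, d } ∪ { a, b }
  { a, b, c, e }  = { a, b } ∪ { b, c, e }
  { a, b, d, e }  = { a, b, e } ∪ { a, d }
  |family| = 19
Pass 3: +6 →
  { c }  = complement { a, b, d, e }
  { d }  = complement { a, b, c, e }
  { e }  = complement { a, b, c, d }
  { b, e }  = complement { a, c, d }
  { c, e }  = complement { a, b, d }
  { a, d, e }  = { a, d } ∪ { a, e }
  |family| = 25
Pass 4 adds 7:
  { a, c }  = { c } ∪ { a }
  { b, c }  = complement { a, d, e }
  { b, d }  = { b } ∪ { d }
  { d, e }  = { e } ∪ { d }
  { a, b, c }  = { a, b } ∪ { c }
  { a, c, e }  = { c } ∪ { a, e }
  { b, d, e }  = { b, e } ∪ { d }
  |family| = 32
After Pass 5 the family is unchanged; done.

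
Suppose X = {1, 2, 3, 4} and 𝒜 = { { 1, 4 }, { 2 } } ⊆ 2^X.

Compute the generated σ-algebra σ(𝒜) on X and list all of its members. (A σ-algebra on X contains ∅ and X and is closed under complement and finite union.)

σ(𝒜) (8 sets): { ∅, { 2 }, { 3 }, { 1, 4 }, { 2, 3 }, { 1, 2, 4 }, { 1, 3, 4 }, X }

Derivation:
Begin from { ∅, { 2 }, { 1, 4 }, X } (that is, 𝒜 plus ∅ and X).
Step 1: 3 new —
  { 2, 3 }  = ᶜ of { 1, 4 }
  { 1, 2, 4 }  = { 2 } ∪ { 1, 4 }
  { 1, 3, 4 }  = ᶜ of { 2 }
Step 2: +1 →
  { 3 }  = ᶜ of { 1, 2, 4 }
Step 3 adds nothing — fixpoint reached.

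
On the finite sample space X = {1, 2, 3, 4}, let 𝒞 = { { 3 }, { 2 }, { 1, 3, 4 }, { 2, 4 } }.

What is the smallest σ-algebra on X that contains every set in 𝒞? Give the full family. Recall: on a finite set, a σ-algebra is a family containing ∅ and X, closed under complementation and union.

Answer: σ(𝒞) = { {}, { 1 }, { 2 }, { 3 }, { 4 }, { 1, 2 }, { 1, 3 }, { 1, 4 }, { 2, 3 }, { 2, 4 }, { 3, 4 }, { 1, 2, 3 }, { 1, 2, 4 }, { 1, 3, 4 }, { 2, 3, 4 }, X }

Check:
Take S₀ = 𝒞 ∪ {∅, X} = { {}, { 2 }, { 3 }, { 2, 4 }, { 1, 3, 4 }, X }.
Step 1 adds 4:
  { 1, 3 }  = { 2, 4 }ᶜ
  { 2, 3 }  = { 3 } ∪ { 2 }
  { 1, 2, 4 }  = { 3 }ᶜ
  { 2, 3, 4 }  = { 3 } ∪ { 2, 4 }
  — 10 sets.
Step 2: +3 →
  { 1 }  = { 2, 3, 4 }ᶜ
  { 1, 4 }  = { 2, 3 }ᶜ
  { 1, 2, 3 }  = { 2 } ∪ { 1, 3 }
  — 13 sets.
Step 3. New:
  { 4 }  = { 1, 2, 3 }ᶜ
  { 1, 2 }  = { 2 } ∪ { 1 }
  — 15 sets.
Step 4: +1 →
  { 3, 4 }  = { 1, 2 }ᶜ
  — 16 sets.
Step 5: closed — nothing new.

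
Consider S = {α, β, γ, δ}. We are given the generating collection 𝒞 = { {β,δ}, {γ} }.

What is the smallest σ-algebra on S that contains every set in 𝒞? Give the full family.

Start: 𝒞 ∪ {∅, S} = { {}, {γ}, {β,δ}, S }.
Iteration 1: +3 →
  {α,γ}  = complement {β,δ}
  {α,β,δ}  = complement {γ}
  {β,γ,δ}  = {γ} ∪ {β,δ}
  (now 7)
Iteration 2: 1 new —
  {α}  = complement {β,γ,δ}
  (now 8)
Iteration 3: no new sets; the family is a σ-algebra.

|σ(𝒞)| = 8.  σ(𝒞) = { {}, {α}, {γ}, {α,γ}, {β,δ}, {α,β,δ}, {β,γ,δ}, S }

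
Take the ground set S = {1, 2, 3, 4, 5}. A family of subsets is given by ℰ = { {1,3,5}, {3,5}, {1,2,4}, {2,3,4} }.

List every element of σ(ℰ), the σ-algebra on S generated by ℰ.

Start: ℰ ∪ {∅, S} = { ∅, {3,5}, {1,2,4}, {1,3,5}, {2,3,4}, S }.
Iteration 1 adds 4:
  {1,5}  = S∖{2,3,4}
  {2,4}  = S∖{1,3,5}
  {1,2,3,4}  = {2,3,4} ∪ {1,2,4}
  {2,3,4,5}  = {2,3,4} ∪ {3,5}
Iteration 2: +3 →
  {1}  = S∖{2,3,4,5}
  {5}  = S∖{1,2,3,4}
  {1,2,4,5}  = {1,2,4} ∪ {1,5}
Iteration 3: +2 →
  {3}  = S∖{1,2,4,5}
  {2,4,5}  = {2,4} ∪ {5}
Iteration 4. New:
  {1,3}  = S∖{2,4,5}
Iteration 5 adds nothing — fixpoint reached.

σ(ℰ) = { ∅, {1}, {3}, {5}, {1,3}, {1,5}, {2,4}, {3,5}, {1,2,4}, {1,3,5}, {2,3,4}, {2,4,5}, {1,2,3,4}, {1,2,4,5}, {2,3,4,5}, S }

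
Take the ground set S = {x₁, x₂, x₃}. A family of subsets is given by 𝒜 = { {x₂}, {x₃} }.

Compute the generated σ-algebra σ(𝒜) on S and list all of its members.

σ(𝒜) = { {}, {x₁}, {x₂}, {x₃}, {x₁,x₂}, {x₁,x₃}, {x₂,x₃}, S }

Derivation:
Start: 𝒜 ∪ {∅, S} = { {}, {x₂}, {x₃}, S }.
Step 1: +3 →
  {x₁,x₂}  = {x₃}ᶜ
  {x₁,x₃}  = {x₂}ᶜ
  {x₂,x₃}  = {x₃} ∪ {x₂}
  |family| = 7
Step 2 adds 1:
  {x₁}  = {x₂,x₃}ᶜ
  |family| = 8
After Step 3 the family is unchanged; done.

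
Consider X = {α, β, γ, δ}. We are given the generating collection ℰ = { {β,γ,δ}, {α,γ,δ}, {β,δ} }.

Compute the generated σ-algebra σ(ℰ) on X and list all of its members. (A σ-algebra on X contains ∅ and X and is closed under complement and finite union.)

Take S₀ = ℰ ∪ {∅, X} = { {}, {β,δ}, {α,γ,δ}, {β,γ,δ}, X }.
Step 1: +3 →
  {α}  = {β,γ,δ}ᶜ
  {β}  = {α,γ,δ}ᶜ
  {α,γ}  = {β,δ}ᶜ
  [8 total]
Step 2. New:
  {α,β}  = {β} ∪ {α}
  {α,β,γ}  = {β} ∪ {α,γ}
  {α,β,δ}  = {β,δ} ∪ {α}
  [11 total]
Step 3. New:
  {γ}  = {α,β,δ}ᶜ
  {δ}  = {α,β,γ}ᶜ
  {γ,δ}  = {α,β}ᶜ
  [14 total]
Step 4 adds 2:
  {α,δ}  = {δ} ∪ {α}
  {β,γ}  = {γ} ∪ {β}
  [16 total]
Step 5: closed — nothing new.

Therefore σ(ℰ) = { {}, {α}, {β}, {γ}, {δ}, {α,β}, {α,γ}, {α,δ}, {β,γ}, {β,δ}, {γ,δ}, {α,β,γ}, {α,β,δ}, {α,γ,δ}, {β,γ,δ}, X } (|σ(ℰ)| = 16).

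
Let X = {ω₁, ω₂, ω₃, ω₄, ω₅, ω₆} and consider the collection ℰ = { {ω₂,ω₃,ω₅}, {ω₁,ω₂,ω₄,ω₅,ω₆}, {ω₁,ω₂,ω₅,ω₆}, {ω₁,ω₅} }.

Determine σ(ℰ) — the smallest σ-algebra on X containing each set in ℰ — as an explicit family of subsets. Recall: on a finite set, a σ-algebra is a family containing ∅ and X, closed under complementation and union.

σ(ℰ) (64 sets): { ∅, {ω₁}, {ω₂}, {ω₃}, {ω₄}, {ω₅}, {ω₆}, {ω₁,ω₂}, {ω₁,ω₃}, {ω₁,ω₄}, {ω₁,ω₅}, {ω₁,ω₆}, {ω₂,ω₃}, {ω₂,ω₄}, {ω₂,ω₅}, {ω₂,ω₆}, {ω₃,ω₄}, {ω₃,ω₅}, {ω₃,ω₆}, {ω₄,ω₅}, {ω₄,ω₆}, {ω₅,ω₆}, {ω₁,ω₂,ω₃}, {ω₁,ω₂,ω₄}, {ω₁,ω₂,ω₅}, {ω₁,ω₂,ω₆}, {ω₁,ω₃,ω₄}, {ω₁,ω₃,ω₅}, {ω₁,ω₃,ω₆}, {ω₁,ω₄,ω₅}, {ω₁,ω₄,ω₆}, {ω₁,ω₅,ω₆}, {ω₂,ω₃,ω₄}, {ω₂,ω₃,ω₅}, {ω₂,ω₃,ω₆}, {ω₂,ω₄,ω₅}, {ω₂,ω₄,ω₆}, {ω₂,ω₅,ω₆}, {ω₃,ω₄,ω₅}, {ω₃,ω₄,ω₆}, {ω₃,ω₅,ω₆}, {ω₄,ω₅,ω₆}, {ω₁,ω₂,ω₃,ω₄}, {ω₁,ω₂,ω₃,ω₅}, {ω₁,ω₂,ω₃,ω₆}, {ω₁,ω₂,ω₄,ω₅}, {ω₁,ω₂,ω₄,ω₆}, {ω₁,ω₂,ω₅,ω₆}, {ω₁,ω₃,ω₄,ω₅}, {ω₁,ω₃,ω₄,ω₆}, {ω₁,ω₃,ω₅,ω₆}, {ω₁,ω₄,ω₅,ω₆}, {ω₂,ω₃,ω₄,ω₅}, {ω₂,ω₃,ω₄,ω₆}, {ω₂,ω₃,ω₅,ω₆}, {ω₂,ω₄,ω₅,ω₆}, {ω₃,ω₄,ω₅,ω₆}, {ω₁,ω₂,ω₃,ω₄,ω₅}, {ω₁,ω₂,ω₃,ω₄,ω₆}, {ω₁,ω₂,ω₃,ω₅,ω₆}, {ω₁,ω₂,ω₄,ω₅,ω₆}, {ω₁,ω₃,ω₄,ω₅,ω₆}, {ω₂,ω₃,ω₄,ω₅,ω₆}, X }

Working:
Seed the family with ℰ together with ∅ and X: { ∅, {ω₁,ω₅}, {ω₂,ω₃,ω₅}, {ω₁,ω₂,ω₅,ω₆}, {ω₁,ω₂,ω₄,ω₅,ω₆}, X }.
Round 1 (6 new):
  {ω₃}  = X∖{ω₁,ω₂,ω₄,ω₅,ω₆}
  {ω₃,ω₄}  = X∖{ω₁,ω₂,ω₅,ω₆}
  {ω₁,ω₄,ω₆}  = X∖{ω₂,ω₃,ω₅}
  {ω₁,ω₂,ω₃,ω₅}  = {ω₂,ω₃,ω₅} ∪ {ω₁,ω₅}
  {ω₂,ω₃,ω₄,ω₆}  = X∖{ω₁,ω₅}
  {ω₁,ω₂,ω₃,ω₅,ω₆}  = {ω₂,ω₃,ω₅} ∪ {ω₁,ω₂,ω₅,ω₆}
  |family| = 12
Round 2. New:
  {ω₄}  = X∖{ω₁,ω₂,ω₃,ω₅,ω₆}
  {ω₄,ω₆}  = X∖{ω₁,ω₂,ω₃,ω₅}
  {ω₁,ω₃,ω₅}  = {ω₃} ∪ {ω₁,ω₅}
  {ω₁,ω₃,ω₄,ω₅}  = {ω₃,ω₄} ∪ {ω₁,ω₅}
  {ω₁,ω₃,ω₄,ω₆}  = {ω₃,ω₄} ∪ {ω₁,ω₄,ω₆}
  {ω₁,ω₄,ω₅,ω₆}  = {ω₁,ω₄,ω₆} ∪ {ω₁,ω₅}
  {ω₂,ω₃,ω₄,ω₅}  = {ω₃,ω₄} ∪ {ω₂,ω₃,ω₅}
  {ω₁,ω₂,ω₃,ω₄,ω₅}  = {ω₃,ω₄} ∪ {ω₁,ω₂,ω₃,ω₅}
  {ω₁,ω₂,ω₃,ω₄,ω₆}  = {ω₁,ω₄,ω₆} ∪ {ω₂,ω₃,ω₄,ω₆}
  {ω₂,ω₃,ω₄,ω₅,ω₆}  = {ω₂,ω₃,ω₅} ∪ {ω₂,ω₃,ω₄,ω₆}
  |family| = 22
Round 3: +11 →
  {ω₁}  = X∖{ω₂,ω₃,ω₄,ω₅,ω₆}
  {ω₅}  = X∖{ω₁,ω₂,ω₃,ω₄,ω₆}
  {ω₆}  = X∖{ω₁,ω₂,ω₃,ω₄,ω₅}
  {ω₁,ω₆}  = X∖{ω₂,ω₃,ω₄,ω₅}
  {ω₂,ω₃}  = X∖{ω₁,ω₄,ω₅,ω₆}
  {ω₂,ω₅}  = X∖{ω₁,ω₃,ω₄,ω₆}
  {ω₂,ω₆}  = X∖{ω₁,ω₃,ω₄,ω₅}
  {ω₁,ω₄,ω₅}  = {ω₁,ω₅} ∪ {ω₄}
  {ω₂,ω₄,ω₆}  = X∖{ω₁,ω₃,ω₅}
  {ω₃,ω₄,ω₆}  = {ω₃,ω₄} ∪ {ω₄,ω₆}
  {ω₁,ω₃,ω₄,ω₅,ω₆}  = {ω₃,ω₄} ∪ {ω₁,ω₄,ω₅,ω₆}
  |family| = 33
Round 4 (26 new):
  {ω₂}  = X∖{ω₁,ω₃,ω₄,ω₅,ω₆}
  {ω₁,ω₃}  = {ω₁} ∪ {ω₃}
  {ω₁,ω₄}  = {ω₁} ∪ {ω₄}
  {ω₃,ω₅}  = {ω₅} ∪ {ω₃}
  {ω₃,ω₆}  = {ω₆} ∪ {ω₃}
  {ω₄,ω₅}  = {ω₅} ∪ {ω₄}
  {ω₅,ω₆}  = {ω₆} ∪ {ω₅}
  {ω₁,ω₂,ω₃}  = {ω₁} ∪ {ω₂,ω₃}
  {ω₁,ω₂,ω₅}  = X∖{ω₃,ω₄,ω₆}
  {ω₁,ω₂,ω₆}  = {ω₁} ∪ {ω₂,ω₆}
  {ω₁,ω₃,ω₄}  = {ω₃,ω₄} ∪ {ω₁}
  {ω₁,ω₃,ω₆}  = {ω₁,ω₆} ∪ {ω₃}
  {ω₁,ω₅,ω₆}  = {ω₁,ω₆} ∪ {ω₅}
  {ω₂,ω₃,ω₄}  = {ω₃,ω₄} ∪ {ω₂,ω₃}
  {ω₂,ω₃,ω₆}  = X∖{ω₁,ω₄,ω₅}
  {ω₂,ω₄,ω₅}  = {ω₂,ω₅} ∪ {ω₄}
  {ω₂,ω₅,ω₆}  = {ω₂,ω₅} ∪ {ω₂,ω₆}
  {ω₃,ω₄,ω₅}  = {ω₃,ω₄} ∪ {ω₅}
  {ω₄,ω₅,ω₆}  = {ω₅} ∪ {ω₄,ω₆}
  {ω₁,ω₂,ω₃,ω₆}  = {ω₁,ω₆} ∪ {ω₂,ω₃}
  {ω₁,ω₂,ω₄,ω₅}  = {ω₁,ω₄,ω₅} ∪ {ω₂,ω₅}
  {ω₁,ω₂,ω₄,ω₆}  = {ω₂,ω₄,ω₆} ∪ {ω₁}
  {ω₁,ω₃,ω₅,ω₆}  = {ω₁,ω₆} ∪ {ω₁,ω₃,ω₅}
  {ω₂,ω₃,ω₅,ω₆}  = {ω₂,ω₆} ∪ {ω₂,ω₃,ω₅}
  {ω₂,ω₄,ω₅,ω₆}  = {ω₂,ω₄,ω₆} ∪ {ω₂,ω₅}
  {ω₃,ω₄,ω₅,ω₆}  = {ω₅} ∪ {ω₃,ω₄,ω₆}
  |family| = 59
Round 5 adds 5:
  {ω₁,ω₂}  = X∖{ω₃,ω₄,ω₅,ω₆}
  {ω₂,ω₄}  = X∖{ω₁,ω₃,ω₅,ω₆}
  {ω₁,ω₂,ω₄}  = {ω₂} ∪ {ω₁,ω₄}
  {ω₃,ω₅,ω₆}  = {ω₅,ω₆} ∪ {ω₃,ω₅}
  {ω₁,ω₂,ω₃,ω₄}  = X∖{ω₅,ω₆}
  |family| = 64
Round 6: closed — nothing new.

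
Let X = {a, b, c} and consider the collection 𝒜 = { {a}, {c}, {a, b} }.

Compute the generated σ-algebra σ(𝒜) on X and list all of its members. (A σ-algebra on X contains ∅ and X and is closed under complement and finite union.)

Answer: σ(𝒜) = { {}, {a}, {b}, {c}, {a, b}, {a, c}, {b, c}, X }

Trace:
Begin from { {}, {a}, {c}, {a, b}, X } (that is, 𝒜 plus ∅ and X).
Iteration 1: +2 →
  {a, c}  = {c} ∪ {a}
  {b, c}  = X∖{a}
  [7 total]
Iteration 2: 1 new —
  {b}  = X∖{a, c}
  [8 total]
Iteration 3 adds nothing — fixpoint reached.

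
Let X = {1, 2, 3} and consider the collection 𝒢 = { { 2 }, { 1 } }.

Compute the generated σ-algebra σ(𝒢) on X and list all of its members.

Seed the family with 𝒢 together with ∅ and X: { {}, { 1 }, { 2 }, X }.
Iteration 1: +3 →
  { 1, 2 }  = { 2 } ∪ { 1 }
  { 1, 3 }  = ᶜ of { 2 }
  { 2, 3 }  = ᶜ of { 1 }
  (now 7)
Iteration 2 (1 new):
  { 3 }  = ᶜ of { 1, 2 }
  (now 8)
Iteration 3: already closed under ᶜ and ∪.

σ(𝒢) = { {}, { 1 }, { 2 }, { 3 }, { 1, 2 }, { 1, 3 }, { 2, 3 }, X }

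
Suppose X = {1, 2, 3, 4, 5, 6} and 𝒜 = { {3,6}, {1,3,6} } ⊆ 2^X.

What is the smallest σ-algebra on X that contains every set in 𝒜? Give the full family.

Take S₀ = 𝒜 ∪ {∅, X} = { {}, {3,6}, {1,3,6}, X }.
Round 1: +2 →
  {2,4,5}  = X∖{1,3,6}
  {1,2,4,5}  = X∖{3,6}
  (now 6)
Round 2: 1 new —
  {2,3,4,5,6}  = {3,6} ∪ {2,4,5}
  (now 7)
Round 3 (1 new):
  {1}  = X∖{2,3,4,5,6}
  (now 8)
Round 4: already closed under ᶜ and ∪.

Therefore σ(𝒜) = { {}, {1}, {3,6}, {1,3,6}, {2,4,5}, {1,2,4,5}, {2,3,4,5,6}, X } (|σ(𝒜)| = 8).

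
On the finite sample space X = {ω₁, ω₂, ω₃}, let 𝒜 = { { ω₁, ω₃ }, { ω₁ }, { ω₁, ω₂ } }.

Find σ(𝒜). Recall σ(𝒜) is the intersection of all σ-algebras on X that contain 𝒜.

Start: 𝒜 ∪ {∅, X} = { {  }, { ω₁ }, { ω₁, ω₂ }, { ω₁, ω₃ }, X }.
Round 1: 3 new —
  { ω₂ }  = complement { ω₁, ω₃ }
  { ω₃ }  = complement { ω₁, ω₂ }
  { ω₂, ω₃ }  = complement { ω₁ }
  [8 total]
After Round 2 the family is unchanged; done.

Therefore σ(𝒜) = { {  }, { ω₁ }, { ω₂ }, { ω₃ }, { ω₁, ω₂ }, { ω₁, ω₃ }, { ω₂, ω₃ }, X } (|σ(𝒜)| = 8).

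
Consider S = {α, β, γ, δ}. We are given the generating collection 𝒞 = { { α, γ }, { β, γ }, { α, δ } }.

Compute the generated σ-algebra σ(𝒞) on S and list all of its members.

σ(𝒞) = { ∅, { α }, { β }, { γ }, { δ }, { α, β }, { α, γ }, { α, δ }, { β, γ }, { β, δ }, { γ, δ }, { α, β, γ }, { α, β, δ }, { α, γ, δ }, { β, γ, δ }, S }

Derivation:
Begin from { ∅, { α, γ }, { α, δ }, { β, γ }, S } (that is, 𝒞 plus ∅ and S).
Iteration 1 adds 3:
  { β, δ }  = S∖{ α, γ }
  { α, β, γ }  = { β, γ } ∪ { α, γ }
  { α, γ, δ }  = { α, δ } ∪ { α, γ }
Iteration 2 (4 new):
  { β }  = S∖{ α, γ, δ }
  { δ }  = S∖{ α, β, γ }
  { α, β, δ }  = { α, δ } ∪ { β, δ }
  { β, γ, δ }  = { β, γ } ∪ { β, δ }
Iteration 3: +2 →
  { α }  = S∖{ β, γ, δ }
  { γ }  = S∖{ α, β, δ }
Iteration 4. New:
  { α, β }  = { β } ∪ { α }
  { γ, δ }  = { γ } ∪ { δ }
Iteration 5: no new sets; the family is a σ-algebra.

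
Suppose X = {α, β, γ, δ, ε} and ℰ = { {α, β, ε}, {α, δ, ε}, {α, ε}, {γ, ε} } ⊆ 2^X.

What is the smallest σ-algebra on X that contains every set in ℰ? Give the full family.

σ(ℰ) = { {}, {α}, {β}, {γ}, {δ}, {ε}, {α, β}, {α, γ}, {α, δ}, {α, ε}, {β, γ}, {β, δ}, {β, ε}, {γ, δ}, {γ, ε}, {δ, ε}, {α, β, γ}, {α, β, δ}, {α, β, ε}, {α, γ, δ}, {α, γ, ε}, {α, δ, ε}, {β, γ, δ}, {β, γ, ε}, {β, δ, ε}, {γ, δ, ε}, {α, β, γ, δ}, {α, β, γ, ε}, {α, β, δ, ε}, {α, γ, δ, ε}, {β, γ, δ, ε}, X }

Working:
Initial family (6 sets): { {}, {α, ε}, {γ, ε}, {α, β, ε}, {α, δ, ε}, X }.
Iteration 1 (8 new):
  {β, γ}  = X∖{α, δ, ε}
  {γ, δ}  = X∖{α, β, ε}
  {α, β, δ}  = X∖{γ, ε}
  {α, γ, ε}  = {α, ε} ∪ {γ, ε}
  {β, γ, δ}  = X∖{α, ε}
  {α, β, γ, ε}  = {α, β, ε} ∪ {γ, ε}
  {α, β, δ, ε}  = {α, δ, ε} ∪ {α, β, ε}
  {α, γ, δ, ε}  = {α, δ, ε} ∪ {γ, ε}
Iteration 2. New:
  {β}  = X∖{α, γ, δ, ε}
  {γ}  = X∖{α, β, δ, ε}
  {δ}  = X∖{α, β, γ, ε}
  {β, δ}  = X∖{α, γ, ε}
  {β, γ, ε}  = {β, γ} ∪ {γ, ε}
  {γ, δ, ε}  = {γ, δ} ∪ {γ, ε}
  {α, β, γ, δ}  = {γ, δ} ∪ {α, β, δ}
  {β, γ, δ, ε}  = {β, γ, δ} ∪ {γ, ε}
Iteration 3: +4 →
  {α}  = X∖{β, γ, δ, ε}
  {ε}  = X∖{α, β, γ, δ}
  {α, β}  = X∖{γ, δ, ε}
  {α, δ}  = X∖{β, γ, ε}
Iteration 4 adds 6:
  {α, γ}  = {γ} ∪ {α}
  {β, ε}  = {β} ∪ {ε}
  {δ, ε}  = {ε} ∪ {δ}
  {α, β, γ}  = {α, β} ∪ {γ}
  {α, γ, δ}  = {γ, δ} ∪ {α, δ}
  {β, δ, ε}  = {ε} ∪ {β, δ}
Iteration 5 adds nothing — fixpoint reached.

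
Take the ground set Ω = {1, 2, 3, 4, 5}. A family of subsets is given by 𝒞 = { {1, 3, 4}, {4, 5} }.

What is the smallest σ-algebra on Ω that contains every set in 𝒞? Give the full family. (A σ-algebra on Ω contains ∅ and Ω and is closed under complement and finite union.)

σ(𝒞) = { {}, {2}, {4}, {5}, {1, 3}, {2, 4}, {2, 5}, {4, 5}, {1, 2, 3}, {1, 3, 4}, {1, 3, 5}, {2, 4, 5}, {1, 2, 3, 4}, {1, 2, 3, 5}, {1, 3, 4, 5}, Ω }

Check:
Seed the family with 𝒞 together with ∅ and Ω: { {}, {4, 5}, {1, 3, 4}, Ω }.
Pass 1 adds 3:
  {2, 5}  = Ω∖{1, 3, 4}
  {1, 2, 3}  = Ω∖{4, 5}
  {1, 3, 4, 5}  = {4, 5} ∪ {1, 3, 4}
  |family| = 7
Pass 2. New:
  {2}  = Ω∖{1, 3, 4, 5}
  {2, 4, 5}  = {4, 5} ∪ {2, 5}
  {1, 2, 3, 4}  = {1, 3, 4} ∪ {1, 2, 3}
  {1, 2, 3, 5}  = {2, 5} ∪ {1, 2, 3}
  |family| = 11
Pass 3. New:
  {4}  = Ω∖{1, 2, 3, 5}
  {5}  = Ω∖{1, 2, 3, 4}
  {1, 3}  = Ω∖{2, 4, 5}
  |family| = 14
Pass 4. New:
  {2, 4}  = {4} ∪ {2}
  {1, 3, 5}  = {1, 3} ∪ {5}
  |family| = 16
After Pass 5 the family is unchanged; done.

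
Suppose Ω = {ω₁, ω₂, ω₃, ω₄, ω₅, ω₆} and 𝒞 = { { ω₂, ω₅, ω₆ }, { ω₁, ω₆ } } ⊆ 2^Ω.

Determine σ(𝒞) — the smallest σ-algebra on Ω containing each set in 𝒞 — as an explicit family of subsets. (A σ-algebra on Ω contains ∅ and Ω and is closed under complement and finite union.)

Take S₀ = 𝒞 ∪ {∅, Ω} = { {  }, { ω₁, ω₆ }, { ω₂, ω₅, ω₆ }, Ω }.
Pass 1. New:
  { ω₁, ω₃, ω₄ }  = { ω₂, ω₅, ω₆ }ᶜ
  { ω₁, ω₂, ω₅, ω₆ }  = { ω₂, ω₅, ω₆ } ∪ { ω₁, ω₆ }
  { ω₂, ω₃, ω₄, ω₅ }  = { ω₁, ω₆ }ᶜ
  — 7 sets.
Pass 2: 4 new —
  { ω₃, ω₄ }  = { ω₁, ω₂, ω₅, ω₆ }ᶜ
  { ω₁, ω₃, ω₄, ω₆ }  = { ω₁, ω₃, ω₄ } ∪ { ω₁, ω₆ }
  { ω₁, ω₂, ω₃, ω₄, ω₅ }  = { ω₁, ω₃, ω₄ } ∪ { ω₂, ω₃, ω₄, ω₅ }
  { ω₂, ω₃, ω₄, ω₅, ω₆ }  = { ω₂, ω₅, ω₆ } ∪ { ω₂, ω₃, ω₄, ω₅ }
  — 11 sets.
Pass 3 (3 new):
  { ω₁ }  = { ω₂, ω₃, ω₄, ω₅, ω₆ }ᶜ
  { ω₆ }  = { ω₁, ω₂, ω₃, ω₄, ω₅ }ᶜ
  { ω₂, ω₅ }  = { ω₁, ω₃, ω₄, ω₆ }ᶜ
  — 14 sets.
Pass 4. New:
  { ω₁, ω₂, ω₅ }  = { ω₂, ω₅ } ∪ { ω₁ }
  { ω₃, ω₄, ω₆ }  = { ω₃, ω₄ } ∪ { ω₆ }
  — 16 sets.
Pass 5 adds nothing — fixpoint reached.

σ(𝒞) = { {  }, { ω₁ }, { ω₆ }, { ω₁, ω₆ }, { ω₂, ω₅ }, { ω₃, ω₄ }, { ω₁, ω₂, ω₅ }, { ω₁, ω₃, ω₄ }, { ω₂, ω₅, ω₆ }, { ω₃, ω₄, ω₆ }, { ω₁, ω₂, ω₅, ω₆ }, { ω₁, ω₃, ω₄, ω₆ }, { ω₂, ω₃, ω₄, ω₅ }, { ω₁, ω₂, ω₃, ω₄, ω₅ }, { ω₂, ω₃, ω₄, ω₅, ω₆ }, Ω }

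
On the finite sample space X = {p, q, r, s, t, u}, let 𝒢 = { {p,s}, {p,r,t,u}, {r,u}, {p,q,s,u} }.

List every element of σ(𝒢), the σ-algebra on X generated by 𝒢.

σ(𝒢) (64 sets): { {}, {p}, {q}, {r}, {s}, {t}, {u}, {p,q}, {p,r}, {p,s}, {p,t}, {p,u}, {q,r}, {q,s}, {q,t}, {q,u}, {r,s}, {r,t}, {r,u}, {s,t}, {s,u}, {t,u}, {p,q,r}, {p,q,s}, {p,q,t}, {p,q,u}, {p,r,s}, {p,r,t}, {p,r,u}, {p,s,t}, {p,s,u}, {p,t,u}, {q,r,s}, {q,r,t}, {q,r,u}, {q,s,t}, {q,s,u}, {q,t,u}, {r,s,t}, {r,s,u}, {r,t,u}, {s,t,u}, {p,q,r,s}, {p,q,r,t}, {p,q,r,u}, {p,q,s,t}, {p,q,s,u}, {p,q,t,u}, {p,r,s,t}, {p,r,s,u}, {p,r,t,u}, {p,s,t,u}, {q,r,s,t}, {q,r,s,u}, {q,r,t,u}, {q,s,t,u}, {r,s,t,u}, {p,q,r,s,t}, {p,q,r,s,u}, {p,q,r,t,u}, {p,q,s,t,u}, {p,r,s,t,u}, {q,r,s,t,u}, X }

Trace:
Initial family (6 sets): { {}, {p,s}, {r,u}, {p,q,s,u}, {p,r,t,u}, X }.
Step 1: +7 →
  {q,s}  = X∖{p,r,t,u}
  {r,t}  = X∖{p,q,s,u}
  {p,q,s,t}  = X∖{r,u}
  {p,r,s,u}  = {p,s} ∪ {r,u}
  {q,r,t,u}  = X∖{p,s}
  {p,q,r,s,u}  = {p,q,s,u} ∪ {r,u}
  {p,r,s,t,u}  = {p,r,t,u} ∪ {p,s}
Step 2 (12 new):
  {q}  = X∖{p,r,s,t,u}
  {t}  = X∖{p,q,r,s,u}
  {q,t}  = X∖{p,r,s,u}
  {p,q,s}  = {p,s} ∪ {q,s}
  {r,t,u}  = {r,u} ∪ {r,t}
  {p,r,s,t}  = {p,s} ∪ {r,t}
  {q,r,s,t}  = {r,t} ∪ {q,s}
  {q,r,s,u}  = {r,u} ∪ {q,s}
  {p,q,r,s,t}  = {p,q,s,t} ∪ {r,t}
  {p,q,r,t,u}  = {p,r,t,u} ∪ {q,r,t,u}
  {p,q,s,t,u}  = {p,q,s,u} ∪ {p,q,s,t}
  {q,r,s,t,u}  = {q,s} ∪ {q,r,t,u}
Step 3 (11 new):
  {p}  = X∖{q,r,s,t,u}
  {r}  = X∖{p,q,s,t,u}
  {s}  = X∖{p,q,r,t,u}
  {u}  = X∖{p,q,r,s,t}
  {p,t}  = X∖{q,r,s,u}
  {p,u}  = X∖{q,r,s,t}
  {q,u}  = X∖{p,r,s,t}
  {p,s,t}  = {p,s} ∪ {t}
  {q,r,t}  = {q,t} ∪ {r,t}
  {q,r,u}  = {q} ∪ {r,u}
  {q,s,t}  = {q,t} ∪ {q,s}
Step 4: 26 new —
  {p,q}  = {p} ∪ {q}
  {p,r}  = {p} ∪ {r}
  {q,r}  = {q} ∪ {r}
  {r,s}  = {r} ∪ {s}
  {s,t}  = {t} ∪ {s}
  {s,u}  = {u} ∪ {s}
  {t,u}  = {u} ∪ {t}
  {p,q,t}  = {q,t} ∪ {p}
  {p,q,u}  = {p} ∪ {q,u}
  {p,r,s}  = {r} ∪ {p,s}
  {p,r,t}  = {p} ∪ {r,t}
  {p,r,u}  = X∖{q,s,t}
  {p,s,u}  = X∖{q,r,t}
  {p,t,u}  = {p,u} ∪ {t}
  {q,r,s}  = {r} ∪ {q,s}
  {q,s,u}  = {q,u} ∪ {s}
  {q,t,u}  = {q,t} ∪ {q,u}
  {r,s,t}  = {r,t} ∪ {s}
  {r,s,u}  = {r,u} ∪ {s}
  {p,q,r,s}  = {p,q,s} ∪ {r}
  {p,q,r,t}  = {p} ∪ {q,r,t}
  {p,q,r,u}  = {p} ∪ {q,r,u}
  {p,q,t,u}  = {q,t} ∪ {p,u}
  {p,s,t,u}  = {p,s,t} ∪ {p,u}
  {q,s,t,u}  = {q,u} ∪ {q,s,t}
  {r,s,t,u}  = {r,t,u} ∪ {s}
Step 5 adds 2:
  {p,q,r}  = {q} ∪ {p,r}
  {s,t,u}  = {t,u} ∪ {s,t}
Step 6: stable.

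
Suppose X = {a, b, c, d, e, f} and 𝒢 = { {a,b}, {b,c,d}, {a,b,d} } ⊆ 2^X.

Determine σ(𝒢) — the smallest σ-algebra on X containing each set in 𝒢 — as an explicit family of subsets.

|σ(𝒢)| = 32.  σ(𝒢) = { ∅, {a}, {b}, {c}, {d}, {a,b}, {a,c}, {a,d}, {b,c}, {b,d}, {c,d}, {e,f}, {a,b,c}, {a,b,d}, {a,c,d}, {a,e,f}, {b,c,d}, {b,e,f}, {c,e,f}, {d,e,f}, {a,b,c,d}, {a,b,e,f}, {a,c,e,f}, {a,d,e,f}, {b,c,e,f}, {b,d,e,f}, {c,d,e,f}, {a,b,c,e,f}, {a,b,d,e,f}, {a,c,d,e,f}, {b,c,d,e,f}, X }

Derivation:
Initial family (5 sets): { ∅, {a,b}, {a,b,d}, {b,c,d}, X }.
Round 1. New:
  {a,e,f}  = X∖{b,c,d}
  {c,e,f}  = X∖{a,b,d}
  {a,b,c,d}  = {b,c,d} ∪ {a,b}
  {c,d,e,f}  = X∖{a,b}
  — 9 sets.
Round 2 adds 7:
  {e,f}  = X∖{a,b,c,d}
  {a,b,e,f}  = {a,b} ∪ {a,e,f}
  {a,c,e,f}  = {a,e,f} ∪ {c,e,f}
  {a,b,c,e,f}  = {a,b} ∪ {c,e,f}
  {a,b,d,e,f}  = {a,b,d} ∪ {a,e,f}
  {a,c,d,e,f}  = {c,d,e,f} ∪ {a,e,f}
  {b,c,d,e,f}  = {b,c,d} ∪ {c,d,e,f}
  — 16 sets.
Round 3 adds 6:
  {a}  = X∖{b,c,d,e,f}
  {b}  = X∖{a,c,d,e,f}
  {c}  = X∖{a,b,d,e,f}
  {d}  = X∖{a,b,c,e,f}
  {b,d}  = X∖{a,c,e,f}
  {c,d}  = X∖{a,b,e,f}
  — 22 sets.
Round 4 (10 new):
  {a,c}  = {a} ∪ {c}
  {a,d}  = {a} ∪ {d}
  {b,c}  = {b} ∪ {c}
  {a,b,c}  = {a,b} ∪ {c}
  {a,c,d}  = {c,d} ∪ {a}
  {b,e,f}  = {e,f} ∪ {b}
  {d,e,f}  = {e,f} ∪ {d}
  {a,d,e,f}  = {a,e,f} ∪ {d}
  {b,c,e,f}  = {b} ∪ {c,e,f}
  {b,d,e,f}  = {e,f} ∪ {b,d}
  — 32 sets.
Round 5 adds nothing — fixpoint reached.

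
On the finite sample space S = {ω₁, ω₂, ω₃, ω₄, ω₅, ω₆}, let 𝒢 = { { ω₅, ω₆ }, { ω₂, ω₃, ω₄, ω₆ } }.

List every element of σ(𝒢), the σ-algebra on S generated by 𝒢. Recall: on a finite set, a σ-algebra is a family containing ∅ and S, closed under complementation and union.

σ(𝒢) (16 sets): { {  }, { ω₁ }, { ω₅ }, { ω₆ }, { ω₁, ω₅ }, { ω₁, ω₆ }, { ω₅, ω₆ }, { ω₁, ω₅, ω₆ }, { ω₂, ω₃, ω₄ }, { ω₁, ω₂, ω₃, ω₄ }, { ω₂, ω₃, ω₄, ω₅ }, { ω₂, ω₃, ω₄, ω₆ }, { ω₁, ω₂, ω₃, ω₄, ω₅ }, { ω₁, ω₂, ω₃, ω₄, ω₆ }, { ω₂, ω₃, ω₄, ω₅, ω₆ }, S }

Working:
Begin from { {  }, { ω₅, ω₆ }, { ω₂, ω₃, ω₄, ω₆ }, S } (that is, 𝒢 plus ∅ and S).
Pass 1 (3 new):
  { ω₁, ω₅ }  = S∖{ ω₂, ω₃, ω₄, ω₆ }
  { ω₁, ω₂, ω₃, ω₄ }  = S∖{ ω₅, ω₆ }
  { ω₂, ω₃, ω₄, ω₅, ω₆ }  = { ω₂, ω₃, ω₄, ω₆ } ∪ { ω₅, ω₆ }
  |family| = 7
Pass 2: +4 →
  { ω₁ }  = S∖{ ω₂, ω₃, ω₄, ω₅, ω₆ }
  { ω₁, ω₅, ω₆ }  = { ω₅, ω₆ } ∪ { ω₁, ω₅ }
  { ω₁, ω₂, ω₃, ω₄, ω₅ }  = { ω₁, ω₅ } ∪ { ω₁, ω₂, ω₃, ω₄ }
  { ω₁, ω₂, ω₃, ω₄, ω₆ }  = { ω₂, ω₃, ω₄, ω₆ } ∪ { ω₁, ω₂, ω₃, ω₄ }
  |family| = 11
Pass 3 (3 new):
  { ω₅ }  = S∖{ ω₁, ω₂, ω₃, ω₄, ω₆ }
  { ω₆ }  = S∖{ ω₁, ω₂, ω₃, ω₄, ω₅ }
  { ω₂, ω₃, ω₄ }  = S∖{ ω₁, ω₅, ω₆ }
  |family| = 14
Pass 4: 2 new —
  { ω₁, ω₆ }  = { ω₁ } ∪ { ω₆ }
  { ω₂, ω₃, ω₄, ω₅ }  = { ω₂, ω₃, ω₄ } ∪ { ω₅ }
  |family| = 16
After Pass 5 the family is unchanged; done.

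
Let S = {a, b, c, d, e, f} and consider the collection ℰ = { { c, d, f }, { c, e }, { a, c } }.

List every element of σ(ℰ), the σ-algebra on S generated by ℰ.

Start: ℰ ∪ {∅, S} = { {  }, { a, c }, { c, e }, { c, d, f }, S }.
Step 1. New:
  { a, b, e }  = complement { c, d, f }
  { a, c, e }  = { a, c } ∪ { c, e }
  { a, b, d, f }  = complement { c, e }
  { a, c, d, f }  = { a, c } ∪ { c, d, f }
  { b, d, e, f }  = complement { a, c }
  { c, d, e, f }  = { c, e } ∪ { c, d, f }
  (now 11)
Step 2 (8 new):
  { a, b }  = complement { c, d, e, f }
  { b, e }  = complement { a, c, d, f }
  { b, d, f }  = complement { a, c, e }
  { a, b, c, e }  = { a, c, e } ∪ { a, b, e }
  { a, b, c, d, f }  = { a, b, d, f } ∪ { a, c }
  { a, b, d, e, f }  = { a, b, d, f } ∪ { a, b, e }
  { a, c, d, e, f }  = { c, d, e, f } ∪ { a, c, e }
  { b, c, d, e, f }  = { c, d, e, f } ∪ { b, d, e, f }
  (now 19)
Step 3 adds 8:
  { a }  = complement { b, c, d, e, f }
  { b }  = complement { a, c, d, e, f }
  { c }  = complement { a, b, d, e, f }
  { e }  = complement { a, b, c, d, f }
  { d, f }  = complement { a, b, c, e }
  { a, b, c }  = { a, c } ∪ { a, b }
  { b, c, e }  = { b, e } ∪ { c, e }
  { b, c, d, f }  = { b, d, f } ∪ { c, d, f }
  (now 27)
Step 4 adds 4:
  { a, e }  = complement { b, c, d, f }
  { b, c }  = { b } ∪ { c }
  { a, d, f }  = complement { b, c, e }
  { d, e, f }  = complement { a, b, c }
  (now 31)
Step 5 (1 new):
  { a, d, e, f }  = complement { b, c }
  (now 32)
Step 6: no new sets; the family is a σ-algebra.

σ(ℰ) = { {  }, { a }, { b }, { c }, { e }, { a, b }, { a, c }, { a, e }, { b, c }, { b, e }, { c, e }, { d, f }, { a, b, c }, { a, b, e }, { a, c, e }, { a, d, f }, { b, c, e }, { b, d, f }, { c, d, f }, { d, e, f }, { a, b, c, e }, { a, b, d, f }, { a, c, d, f }, { a, d, e, f }, { b, c, d, f }, { b, d, e, f }, { c, d, e, f }, { a, b, c, d, f }, { a, b, d, e, f }, { a, c, d, e, f }, { b, c, d, e, f }, S }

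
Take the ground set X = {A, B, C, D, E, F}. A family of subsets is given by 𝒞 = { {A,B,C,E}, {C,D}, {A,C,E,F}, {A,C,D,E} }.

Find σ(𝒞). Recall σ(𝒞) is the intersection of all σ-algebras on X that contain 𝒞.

σ(𝒞) (32 sets): { {}, {B}, {C}, {D}, {F}, {A,E}, {B,C}, {B,D}, {B,F}, {C,D}, {C,F}, {D,F}, {A,B,E}, {A,C,E}, {A,D,E}, {A,E,F}, {B,C,D}, {B,C,F}, {B,D,F}, {C,D,F}, {A,B,C,E}, {A,B,D,E}, {A,B,E,F}, {A,C,D,E}, {A,C,E,F}, {A,D,E,F}, {B,C,D,F}, {A,B,C,D,E}, {A,B,C,E,F}, {A,B,D,E,F}, {A,C,D,E,F}, X }

Derivation:
Seed the family with 𝒞 together with ∅ and X: { {}, {C,D}, {A,B,C,E}, {A,C,D,E}, {A,C,E,F}, X }.
Pass 1: 7 new —
  {B,D}  = X∖{A,C,E,F}
  {B,F}  = X∖{A,C,D,E}
  {D,F}  = X∖{A,B,C,E}
  {A,B,E,F}  = X∖{C,D}
  {A,B,C,D,E}  = {C,D} ∪ {A,B,C,E}
  {A,B,C,E,F}  = {A,C,E,F} ∪ {A,B,C,E}
  {A,C,D,E,F}  = {A,C,E,F} ∪ {C,D}
  |family| = 13
Pass 2 (8 new):
  {B}  = X∖{A,C,D,E,F}
  {D}  = X∖{A,B,C,E,F}
  {F}  = X∖{A,B,C,D,E}
  {B,C,D}  = {C,D} ∪ {B,D}
  {B,D,F}  = {B,F} ∪ {D,F}
  {C,D,F}  = {C,D} ∪ {D,F}
  {B,C,D,F}  = {C,D} ∪ {B,F}
  {A,B,D,E,F}  = {D,F} ∪ {A,B,E,F}
  |family| = 21
Pass 3 adds 5:
  {C}  = X∖{A,B,D,E,F}
  {A,E}  = X∖{B,C,D,F}
  {A,B,E}  = X∖{C,D,F}
  {A,C,E}  = X∖{B,D,F}
  {A,E,F}  = X∖{B,C,D}
  |family| = 26
Pass 4. New:
  {B,C}  = {B} ∪ {C}
  {C,F}  = {F} ∪ {C}
  {A,D,E}  = {A,E} ∪ {D}
  {B,C,F}  = {B,F} ∪ {C}
  {A,B,D,E}  = {A,B,E} ∪ {D}
  {A,D,E,F}  = {A,E,F} ∪ {D}
  |family| = 32
Pass 5 adds nothing — fixpoint reached.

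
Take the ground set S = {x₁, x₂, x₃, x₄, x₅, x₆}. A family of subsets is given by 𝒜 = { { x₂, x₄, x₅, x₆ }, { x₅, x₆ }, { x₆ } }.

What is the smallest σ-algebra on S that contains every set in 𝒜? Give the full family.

σ(𝒜) (16 sets): { {  }, { x₅ }, { x₆ }, { x₁, x₃ }, { x₂, x₄ }, { x₅, x₆ }, { x₁, x₃, x₅ }, { x₁, x₃, x₆ }, { x₂, x₄, x₅ }, { x₂, x₄, x₆ }, { x₁, x₂, x₃, x₄ }, { x₁, x₃, x₅, x₆ }, { x₂, x₄, x₅, x₆ }, { x₁, x₂, x₃, x₄, x₅ }, { x₁, x₂, x₃, x₄, x₆ }, S }

Derivation:
Start: 𝒜 ∪ {∅, S} = { {  }, { x₆ }, { x₅, x₆ }, { x₂, x₄, x₅, x₆ }, S }.
Step 1: +3 →
  { x₁, x₃ }  = S∖{ x₂, x₄, x₅, x₆ }
  { x₁, x₂, x₃, x₄ }  = S∖{ x₅, x₆ }
  { x₁, x₂, x₃, x₄, x₅ }  = S∖{ x₆ }
  — 8 sets.
Step 2 adds 3:
  { x₁, x₃, x₆ }  = { x₁, x₃ } ∪ { x₆ }
  { x₁, x₃, x₅, x₆ }  = { x₅, x₆ } ∪ { x₁, x₃ }
  { x₁, x₂, x₃, x₄, x₆ }  = { x₁, x₂, x₃, x₄ } ∪ { x₆ }
  — 11 sets.
Step 3: +3 →
  { x₅ }  = S∖{ x₁, x₂, x₃, x₄, x₆ }
  { x₂, x₄ }  = S∖{ x₁, x₃, x₅, x₆ }
  { x₂, x₄, x₅ }  = S∖{ x₁, x₃, x₆ }
  — 14 sets.
Step 4 adds 2:
  { x₁, x₃, x₅ }  = { x₁, x₃ } ∪ { x₅ }
  { x₂, x₄, x₆ }  = { x₂, x₄ } ∪ { x₆ }
  — 16 sets.
Step 5 adds nothing — fixpoint reached.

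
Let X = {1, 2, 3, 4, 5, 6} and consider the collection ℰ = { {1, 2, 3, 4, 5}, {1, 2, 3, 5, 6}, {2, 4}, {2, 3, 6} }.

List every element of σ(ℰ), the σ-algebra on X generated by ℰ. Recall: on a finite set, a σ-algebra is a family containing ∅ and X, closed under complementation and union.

Seed the family with ℰ together with ∅ and X: { {}, {2, 4}, {2, 3, 6}, {1, 2, 3, 4, 5}, {1, 2, 3, 5, 6}, X }.
Iteration 1: 5 new —
  {4}  = complement {1, 2, 3, 5, 6}
  {6}  = complement {1, 2, 3, 4, 5}
  {1, 4, 5}  = complement {2, 3, 6}
  {1, 3, 5, 6}  = complement {2, 4}
  {2, 3, 4, 6}  = {2, 3, 6} ∪ {2, 4}
  (now 11)
Iteration 2 adds 6:
  {1, 5}  = complement {2, 3, 4, 6}
  {4, 6}  = {6} ∪ {4}
  {2, 4, 6}  = {6} ∪ {2, 4}
  {1, 2, 4, 5}  = {1, 4, 5} ∪ {2, 4}
  {1, 4, 5, 6}  = {1, 4, 5} ∪ {6}
  {1, 3, 4, 5, 6}  = {1, 4, 5} ∪ {1, 3, 5, 6}
  (now 17)
Iteration 3. New:
  {2}  = complement {1, 3, 4, 5, 6}
  {2, 3}  = complement {1, 4, 5, 6}
  {3, 6}  = complement {1, 2, 4, 5}
  {1, 3, 5}  = complement {2, 4, 6}
  {1, 5, 6}  = {1, 5} ∪ {6}
  {1, 2, 3, 5}  = complement {4, 6}
  {1, 2, 4, 5, 6}  = {1, 4, 5} ∪ {2, 4, 6}
  (now 24)
Iteration 4 (7 new):
  {3}  = complement {1, 2, 4, 5, 6}
  {2, 6}  = {2} ∪ {6}
  {1, 2, 5}  = {2} ∪ {1, 5}
  {2, 3, 4}  = complement {1, 5, 6}
  {3, 4, 6}  = {3, 6} ∪ {4}
  {1, 2, 5, 6}  = {2} ∪ {1, 5, 6}
  {1, 3, 4, 5}  = {1, 4, 5} ∪ {1, 3, 5}
  (now 31)
Iteration 5: +1 →
  {3, 4}  = complement {1, 2, 5, 6}
  (now 32)
Iteration 6: closed — nothing new.

Hence σ(ℰ) has 32 members: { {}, {2}, {3}, {4}, {6}, {1, 5}, {2, 3}, {2, 4}, {2, 6}, {3, 4}, {3, 6}, {4, 6}, {1, 2, 5}, {1, 3, 5}, {1, 4, 5}, {1, 5, 6}, {2, 3, 4}, {2, 3, 6}, {2, 4, 6}, {3, 4, 6}, {1, 2, 3, 5}, {1, 2, 4, 5}, {1, 2, 5, 6}, {1, 3, 4, 5}, {1, 3, 5, 6}, {1, 4, 5, 6}, {2, 3, 4, 6}, {1, 2, 3, 4, 5}, {1, 2, 3, 5, 6}, {1, 2, 4, 5, 6}, {1, 3, 4, 5, 6}, X }.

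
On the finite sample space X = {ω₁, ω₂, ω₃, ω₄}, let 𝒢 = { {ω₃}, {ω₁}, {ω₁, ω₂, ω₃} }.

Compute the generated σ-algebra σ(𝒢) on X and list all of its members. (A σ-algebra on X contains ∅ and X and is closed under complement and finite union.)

Begin from { {}, {ω₁}, {ω₃}, {ω₁, ω₂, ω₃}, X } (that is, 𝒢 plus ∅ and X).
Iteration 1: 4 new —
  {ω₄}  = complement {ω₁, ω₂, ω₃}
  {ω₁, ω₃}  = {ω₃} ∪ {ω₁}
  {ω₁, ω₂, ω₄}  = complement {ω₃}
  {ω₂, ω₃, ω₄}  = complement {ω₁}
  |family| = 9
Iteration 2 adds 4:
  {ω₁, ω₄}  = {ω₄} ∪ {ω₁}
  {ω₂, ω₄}  = complement {ω₁, ω₃}
  {ω₃, ω₄}  = {ω₃} ∪ {ω₄}
  {ω₁, ω₃, ω₄}  = {ω₁, ω₃} ∪ {ω₄}
  |family| = 13
Iteration 3: 3 new —
  {ω₂}  = complement {ω₁, ω₃, ω₄}
  {ω₁, ω₂}  = complement {ω₃, ω₄}
  {ω₂, ω₃}  = complement {ω₁, ω₄}
  |family| = 16
Iteration 4: stable.

σ(𝒢) = { {}, {ω₁}, {ω₂}, {ω₃}, {ω₄}, {ω₁, ω₂}, {ω₁, ω₃}, {ω₁, ω₄}, {ω₂, ω₃}, {ω₂, ω₄}, {ω₃, ω₄}, {ω₁, ω₂, ω₃}, {ω₁, ω₂, ω₄}, {ω₁, ω₃, ω₄}, {ω₂, ω₃, ω₄}, X }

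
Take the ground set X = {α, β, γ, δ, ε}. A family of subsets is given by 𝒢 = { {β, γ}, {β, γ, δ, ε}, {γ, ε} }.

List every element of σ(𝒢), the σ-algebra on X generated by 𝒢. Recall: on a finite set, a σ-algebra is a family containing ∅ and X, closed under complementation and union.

|σ(𝒢)| = 32.  σ(𝒢) = { {}, {α}, {β}, {γ}, {δ}, {ε}, {α, β}, {α, γ}, {α, δ}, {α, ε}, {β, γ}, {β, δ}, {β, ε}, {γ, δ}, {γ, ε}, {δ, ε}, {α, β, γ}, {α, β, δ}, {α, β, ε}, {α, γ, δ}, {α, γ, ε}, {α, δ, ε}, {β, γ, δ}, {β, γ, ε}, {β, δ, ε}, {γ, δ, ε}, {α, β, γ, δ}, {α, β, γ, ε}, {α, β, δ, ε}, {α, γ, δ, ε}, {β, γ, δ, ε}, X }

Check:
Take S₀ = 𝒢 ∪ {∅, X} = { {}, {β, γ}, {γ, ε}, {β, γ, δ, ε}, X }.
Step 1: 4 new —
  {α}  = X∖{β, γ, δ, ε}
  {α, β, δ}  = X∖{γ, ε}
  {α, δ, ε}  = X∖{β, γ}
  {β, γ, ε}  = {β, γ} ∪ {γ, ε}
  [9 total]
Step 2: +7 →
  {α, δ}  = X∖{β, γ, ε}
  {α, β, γ}  = {β, γ} ∪ {α}
  {α, γ, ε}  = {γ, ε} ∪ {α}
  {α, β, γ, δ}  = {α, β, δ} ∪ {β, γ}
  {α, β, γ, ε}  = {β, γ, ε} ∪ {α}
  {α, β, δ, ε}  = {α, δ, ε} ∪ {α, β, δ}
  {α, γ, δ, ε}  = {α, δ, ε} ∪ {γ, ε}
  [16 total]
Step 3: +6 →
  {β}  = X∖{α, γ, δ, ε}
  {γ}  = X∖{α, β, δ, ε}
  {δ}  = X∖{α, β, γ, ε}
  {ε}  = X∖{α, β, γ, δ}
  {β, δ}  = X∖{α, γ, ε}
  {δ, ε}  = X∖{α, β, γ}
  [22 total]
Step 4: 9 new —
  {α, β}  = {β} ∪ {α}
  {α, γ}  = {γ} ∪ {α}
  {α, ε}  = {ε} ∪ {α}
  {β, ε}  = {β} ∪ {ε}
  {γ, δ}  = {γ} ∪ {δ}
  {α, γ, δ}  = {γ} ∪ {α, δ}
  {β, γ, δ}  = {γ} ∪ {β, δ}
  {β, δ, ε}  = {β} ∪ {δ, ε}
  {γ, δ, ε}  = {δ, ε} ∪ {γ}
  [31 total]
Step 5: 1 new —
  {α, β, ε}  = X∖{γ, δ}
  [32 total]
Step 6: closed — nothing new.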